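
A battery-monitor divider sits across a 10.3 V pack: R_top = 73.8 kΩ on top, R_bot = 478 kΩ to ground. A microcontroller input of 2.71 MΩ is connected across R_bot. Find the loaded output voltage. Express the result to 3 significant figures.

V_out ≈ 8.72 V

The load sits in parallel with R_bot: R_bot‖R_L = (478 × 2710) / (478 + 2710) = 406.3 kΩ.
V_out = 10.3 × 406.3 / (73.8 + 406.3) = 10.3 × 406.3/480.1 = 8.72 V.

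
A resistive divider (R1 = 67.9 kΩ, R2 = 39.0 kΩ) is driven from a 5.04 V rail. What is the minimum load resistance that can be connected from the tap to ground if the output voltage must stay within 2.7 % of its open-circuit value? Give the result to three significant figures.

Output resistance R_th = R1‖R2 = (67.9 × 39.0)/106.9 = 24.77 kΩ.
The fractional drop is R_th/(R_th + R_L); requiring this ≤ 0.0270 gives R_L ≥ R_th(1/0.0270 − 1) = 24.77 × 36.04 = 893 kΩ.

R_L(min) ≈ 893 kΩ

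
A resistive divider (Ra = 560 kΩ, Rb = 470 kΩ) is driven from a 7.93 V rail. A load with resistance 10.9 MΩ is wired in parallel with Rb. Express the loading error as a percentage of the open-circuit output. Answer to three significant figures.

2.29 %

The divider's output (Thévenin) resistance is Ra‖Rb = 255.5 kΩ.
Fractional drop under load = R_th/(R_th + R_L) = 255.5 / (255.5 + 10900) = 0.02291.
So the output falls by 2.29 %.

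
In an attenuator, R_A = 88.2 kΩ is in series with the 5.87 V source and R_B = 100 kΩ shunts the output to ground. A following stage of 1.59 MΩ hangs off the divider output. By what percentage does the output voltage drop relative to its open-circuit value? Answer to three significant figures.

2.86 %

The divider's output (Thévenin) resistance is R_A‖R_B = 46.87 kΩ.
Fractional drop under load = R_th/(R_th + R_L) = 46.87 / (46.87 + 1590) = 0.02863.
So the output falls by 2.86 %.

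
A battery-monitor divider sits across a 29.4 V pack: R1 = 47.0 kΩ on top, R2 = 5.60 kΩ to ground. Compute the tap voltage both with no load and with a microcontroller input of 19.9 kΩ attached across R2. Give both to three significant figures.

Open-circuit: V = 29.4 × 5.60/(47.0 + 5.60) = 3.13 V.
With the load, R2 becomes R2‖R_L = 4.370 kΩ, so V = 29.4 × 4.370/51.37 = 2.50 V.

Unloaded: 3.13 V; loaded: 2.50 V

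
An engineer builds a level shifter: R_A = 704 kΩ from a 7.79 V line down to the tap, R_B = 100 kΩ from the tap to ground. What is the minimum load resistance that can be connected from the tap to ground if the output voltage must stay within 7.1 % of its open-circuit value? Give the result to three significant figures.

R_L(min) ≈ 1.15 MΩ

Output resistance R_th = R_A‖R_B = (704 × 100)/804.0 = 87.56 kΩ.
The fractional drop is R_th/(R_th + R_L); requiring this ≤ 0.0710 gives R_L ≥ R_th(1/0.0710 − 1) = 87.56 × 13.08 = 1.15 MΩ.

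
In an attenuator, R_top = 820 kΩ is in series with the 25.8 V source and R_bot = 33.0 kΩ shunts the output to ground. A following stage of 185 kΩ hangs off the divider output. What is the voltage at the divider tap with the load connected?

The load sits in parallel with R_bot: R_bot‖R_L = (33.0 × 185) / (33.0 + 185) = 28.00 kΩ.
V_out = 25.8 × 28.00 / (820 + 28.00) = 25.8 × 28.00/848.0 = 0.852 V.

V_out ≈ 0.852 V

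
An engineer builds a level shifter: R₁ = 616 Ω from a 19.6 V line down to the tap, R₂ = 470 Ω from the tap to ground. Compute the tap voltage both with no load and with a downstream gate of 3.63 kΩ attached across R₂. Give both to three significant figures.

Unloaded: 8.48 V; loaded: 7.90 V

Open-circuit: V = 19.6 × 470/(616 + 470) = 8.48 V.
With the load, R₂ becomes R₂‖R_L = 416.1 Ω, so V = 19.6 × 416.1/1032 = 7.90 V.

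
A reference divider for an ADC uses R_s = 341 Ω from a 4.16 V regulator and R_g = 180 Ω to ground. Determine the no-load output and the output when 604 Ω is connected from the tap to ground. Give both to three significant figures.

Unloaded: 1.44 V; loaded: 1.20 V

Open-circuit: V = 4.16 × 180/(341 + 180) = 1.44 V.
With the load, R_g becomes R_g‖R_L = 138.7 Ω, so V = 4.16 × 138.7/479.7 = 1.20 V.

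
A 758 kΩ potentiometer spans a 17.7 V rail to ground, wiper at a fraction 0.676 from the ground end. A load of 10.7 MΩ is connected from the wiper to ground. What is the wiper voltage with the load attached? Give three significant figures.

The wiper splits the pot into (1−α)R = 245.6 kΩ above and αR = 512.4 kΩ below.
Lower section ‖ load = 489.0 kΩ.
V_wiper = 17.7 × 489.0/(245.6 + 489.0) = 11.8 V.

V ≈ 11.8 V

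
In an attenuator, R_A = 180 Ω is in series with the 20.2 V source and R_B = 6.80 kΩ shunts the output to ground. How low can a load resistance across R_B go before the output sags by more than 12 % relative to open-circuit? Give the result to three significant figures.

Output resistance R_th = R_A‖R_B = (180 × 6800)/6980 = 175.4 Ω.
The fractional drop is R_th/(R_th + R_L); requiring this ≤ 0.120 gives R_L ≥ R_th(1/0.120 − 1) = 175.4 × 7.333 = 1.29 kΩ.

R_L(min) ≈ 1.29 kΩ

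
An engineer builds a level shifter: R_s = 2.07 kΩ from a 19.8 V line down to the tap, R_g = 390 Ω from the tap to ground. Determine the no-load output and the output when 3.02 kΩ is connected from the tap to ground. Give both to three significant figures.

Open-circuit: V = 19.8 × 390/(2070 + 390) = 3.14 V.
With the load, R_g becomes R_g‖R_L = 345.4 Ω, so V = 19.8 × 345.4/2415 = 2.83 V.

Unloaded: 3.14 V; loaded: 2.83 V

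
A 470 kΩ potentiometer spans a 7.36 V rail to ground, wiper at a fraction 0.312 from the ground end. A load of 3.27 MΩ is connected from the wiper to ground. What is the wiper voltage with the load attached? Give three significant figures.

V ≈ 2.23 V

The wiper splits the pot into (1−α)R = 323.4 kΩ above and αR = 146.6 kΩ below.
Lower section ‖ load = 140.3 kΩ.
V_wiper = 7.36 × 140.3/(323.4 + 140.3) = 2.23 V.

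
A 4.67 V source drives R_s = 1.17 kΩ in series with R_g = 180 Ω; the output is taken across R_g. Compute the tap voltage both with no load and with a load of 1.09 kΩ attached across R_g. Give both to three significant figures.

Open-circuit: V = 4.67 × 180/(1170 + 180) = 0.623 V.
With the load, R_g becomes R_g‖R_L = 154.5 Ω, so V = 4.67 × 154.5/1324 = 0.545 V.

Unloaded: 0.623 V; loaded: 0.545 V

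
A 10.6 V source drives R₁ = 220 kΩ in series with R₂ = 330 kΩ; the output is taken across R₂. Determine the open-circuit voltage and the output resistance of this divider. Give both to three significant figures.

V_th = 6.36 V, R_th = 132 kΩ

V_th is the open-circuit tap voltage: 10.6 × 330/(220 + 330) = 6.36 V.
With the supply zeroed, R₁ and R₂ appear in parallel from the tap: R_th = R₁‖R₂ = (220 × 330)/550.0 = 132 kΩ.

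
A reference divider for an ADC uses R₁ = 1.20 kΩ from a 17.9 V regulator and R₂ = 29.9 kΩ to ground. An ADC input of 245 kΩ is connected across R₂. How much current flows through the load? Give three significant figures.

I_L ≈ 0.0699 mA

R₂‖R_L = 26.65 kΩ; V_out = 17.9 × 26.65/27.85 = 17.13 V.
I_L = V_out / R_L = 17.13 / 245 kΩ = 0.0699 mA.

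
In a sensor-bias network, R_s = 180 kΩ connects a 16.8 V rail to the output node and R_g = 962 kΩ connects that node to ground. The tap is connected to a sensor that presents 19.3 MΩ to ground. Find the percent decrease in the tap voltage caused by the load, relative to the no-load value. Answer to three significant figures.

0.780 %

The divider's output (Thévenin) resistance is R_s‖R_g = 151.6 kΩ.
Fractional drop under load = R_th/(R_th + R_L) = 151.6 / (151.6 + 19300) = 0.007795.
So the output falls by 0.780 %.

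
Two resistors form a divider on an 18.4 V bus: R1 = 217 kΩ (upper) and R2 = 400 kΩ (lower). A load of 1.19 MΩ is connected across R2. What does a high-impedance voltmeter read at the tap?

V_out ≈ 10.7 V

The load sits in parallel with R2: R2‖R_L = (400 × 1190) / (400 + 1190) = 299.4 kΩ.
V_out = 18.4 × 299.4 / (217 + 299.4) = 18.4 × 299.4/516.4 = 10.7 V.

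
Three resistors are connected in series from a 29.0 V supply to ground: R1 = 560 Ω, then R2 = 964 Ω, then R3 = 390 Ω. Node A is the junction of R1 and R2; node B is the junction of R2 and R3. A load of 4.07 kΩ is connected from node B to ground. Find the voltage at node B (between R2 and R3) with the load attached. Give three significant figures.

V ≈ 5.49 V

At node B, R3 is in parallel with the load: R3‖R_L = 355.9 Ω.
Below node A the resistance is R2 + (R3‖R_L) = 1320 Ω, so V_A = 29.0 × 1320/1880 = 20.36 V.
Then V_B = V_A × (R3‖R_L)/(R2 + R3‖R_L) = 20.36 × 355.9/1320 = 5.49 V.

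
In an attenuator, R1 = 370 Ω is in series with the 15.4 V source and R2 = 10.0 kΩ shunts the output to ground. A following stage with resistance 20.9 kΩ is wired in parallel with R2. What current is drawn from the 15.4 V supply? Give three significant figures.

R2‖R_L = 6764 Ω, so the source sees R1 + R2‖R_L = 7134 Ω.
I = 15.4 V / 7134 Ω = 2.16 mA.

I ≈ 2.16 mA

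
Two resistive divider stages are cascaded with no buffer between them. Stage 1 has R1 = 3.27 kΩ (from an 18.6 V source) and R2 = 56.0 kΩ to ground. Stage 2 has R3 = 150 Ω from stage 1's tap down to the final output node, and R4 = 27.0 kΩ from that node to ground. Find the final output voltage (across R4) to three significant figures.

V_out ≈ 15.7 V

Stage 2 presents R3+R4 = 27150 Ω as a load on stage 1's tap.
Stage 1's lower leg becomes R2‖(R3+R4) = 18290 Ω, so V_mid = 18.6 × 18290/21560 = 15.78 V.
Stage 2 is itself unloaded: V_out = V_mid × R4/(R3+R4) = 15.78 × 27000/27150 = 15.7 V.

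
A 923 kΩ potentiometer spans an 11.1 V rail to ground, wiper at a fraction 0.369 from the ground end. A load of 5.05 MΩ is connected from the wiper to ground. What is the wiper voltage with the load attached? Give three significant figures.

The wiper splits the pot into (1−α)R = 582.4 kΩ above and αR = 340.6 kΩ below.
Lower section ‖ load = 319.1 kΩ.
V_wiper = 11.1 × 319.1/(582.4 + 319.1) = 3.93 V.

V ≈ 3.93 V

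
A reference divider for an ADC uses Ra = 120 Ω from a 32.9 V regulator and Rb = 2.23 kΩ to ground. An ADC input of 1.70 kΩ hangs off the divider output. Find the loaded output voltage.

The load sits in parallel with Rb: Rb‖R_L = (2230 × 1700) / (2230 + 1700) = 964.6 Ω.
V_out = 32.9 × 964.6 / (120 + 964.6) = 32.9 × 964.6/1085 = 29.3 V.
(Unloaded it would have been 31.2 V.)

V_out ≈ 29.3 V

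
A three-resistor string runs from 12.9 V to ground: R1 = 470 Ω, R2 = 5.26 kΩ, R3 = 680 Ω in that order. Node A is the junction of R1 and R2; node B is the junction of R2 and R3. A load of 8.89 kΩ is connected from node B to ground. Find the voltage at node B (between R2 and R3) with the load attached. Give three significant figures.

V ≈ 1.28 V

At node B, R3 is in parallel with the load: R3‖R_L = 631.7 Ω.
Below node A the resistance is R2 + (R3‖R_L) = 5892 Ω, so V_A = 12.9 × 5892/6362 = 11.95 V.
Then V_B = V_A × (R3‖R_L)/(R2 + R3‖R_L) = 11.95 × 631.7/5892 = 1.28 V.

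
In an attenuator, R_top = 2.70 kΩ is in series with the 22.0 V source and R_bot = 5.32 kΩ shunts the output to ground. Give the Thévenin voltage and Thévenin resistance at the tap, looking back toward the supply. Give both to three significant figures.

V_th is the open-circuit tap voltage: 22.0 × 5.32/(2.70 + 5.32) = 14.6 V.
With the supply zeroed, R_top and R_bot appear in parallel from the tap: R_th = R_top‖R_bot = (2.70 × 5.32)/8.020 = 1.79 kΩ.

V_th = 14.6 V, R_th = 1.79 kΩ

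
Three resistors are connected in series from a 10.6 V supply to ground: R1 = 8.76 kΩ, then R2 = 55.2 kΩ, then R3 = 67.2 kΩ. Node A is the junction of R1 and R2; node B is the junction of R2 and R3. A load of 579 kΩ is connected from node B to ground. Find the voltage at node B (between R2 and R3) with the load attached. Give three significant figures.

At node B, R3 is in parallel with the load: R3‖R_L = 60.21 kΩ.
Below node A the resistance is R2 + (R3‖R_L) = 115.4 kΩ, so V_A = 10.6 × 115.4/124.2 = 9.852 V.
Then V_B = V_A × (R3‖R_L)/(R2 + R3‖R_L) = 9.852 × 60.21/115.4 = 5.14 V.

V ≈ 5.14 V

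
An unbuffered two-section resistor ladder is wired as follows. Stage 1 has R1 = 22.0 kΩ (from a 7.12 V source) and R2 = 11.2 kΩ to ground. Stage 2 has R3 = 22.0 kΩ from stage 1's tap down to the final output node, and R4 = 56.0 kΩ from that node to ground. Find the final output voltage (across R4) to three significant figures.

V_out ≈ 1.57 V

Stage 2 presents R3+R4 = 78.00 kΩ as a load on stage 1's tap.
Stage 1's lower leg becomes R2‖(R3+R4) = 9.794 kΩ, so V_mid = 7.12 × 9.794/31.79 = 2.193 V.
Stage 2 is itself unloaded: V_out = V_mid × R4/(R3+R4) = 2.193 × 56.0/78.00 = 1.57 V.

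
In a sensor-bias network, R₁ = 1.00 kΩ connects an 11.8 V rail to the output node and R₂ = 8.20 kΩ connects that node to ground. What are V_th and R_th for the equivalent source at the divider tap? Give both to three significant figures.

V_th is the open-circuit tap voltage: 11.8 × 8.20/(1.00 + 8.20) = 10.5 V.
With the supply zeroed, R₁ and R₂ appear in parallel from the tap: R_th = R₁‖R₂ = (1.00 × 8.20)/9.200 = 891 Ω.

V_th = 10.5 V, R_th = 891 Ω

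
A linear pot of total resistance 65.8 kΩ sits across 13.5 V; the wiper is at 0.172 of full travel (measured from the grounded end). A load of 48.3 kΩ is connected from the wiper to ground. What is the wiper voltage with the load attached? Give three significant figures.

V ≈ 1.94 V

The wiper splits the pot into (1−α)R = 54.48 kΩ above and αR = 11.32 kΩ below.
Lower section ‖ load = 9.169 kΩ.
V_wiper = 13.5 × 9.169/(54.48 + 9.169) = 1.94 V.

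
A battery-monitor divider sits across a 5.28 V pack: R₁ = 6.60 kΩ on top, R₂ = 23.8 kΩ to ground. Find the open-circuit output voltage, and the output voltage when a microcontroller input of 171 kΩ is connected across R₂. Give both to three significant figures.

Unloaded: 4.13 V; loaded: 4.01 V

Open-circuit: V = 5.28 × 23.8/(6.60 + 23.8) = 4.13 V.
With the load, R₂ becomes R₂‖R_L = 20.89 kΩ, so V = 5.28 × 20.89/27.49 = 4.01 V.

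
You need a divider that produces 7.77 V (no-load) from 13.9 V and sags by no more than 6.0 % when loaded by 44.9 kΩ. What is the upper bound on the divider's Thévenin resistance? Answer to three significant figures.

R_th ≤ 2.87 kΩ

Loading drop = R_th/(R_th + R_L) ≤ 0.0600, so R_th ≤ R_L · ε/(1−ε) = 44.9 kΩ × 0.0600/0.9400 = 2.87 kΩ.
(Any R1, R2 with R2/(R1+R2) = 0.559 and R1‖R2 ≤ 2.87 kΩ will meet the spec.)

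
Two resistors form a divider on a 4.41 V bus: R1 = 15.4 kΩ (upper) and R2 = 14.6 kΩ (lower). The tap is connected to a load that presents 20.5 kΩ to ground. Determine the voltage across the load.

V_out ≈ 1.57 V

The load sits in parallel with R2: R2‖R_L = (14.6 × 20.5) / (14.6 + 20.5) = 8.527 kΩ.
V_out = 4.41 × 8.527 / (15.4 + 8.527) = 4.41 × 8.527/23.93 = 1.57 V.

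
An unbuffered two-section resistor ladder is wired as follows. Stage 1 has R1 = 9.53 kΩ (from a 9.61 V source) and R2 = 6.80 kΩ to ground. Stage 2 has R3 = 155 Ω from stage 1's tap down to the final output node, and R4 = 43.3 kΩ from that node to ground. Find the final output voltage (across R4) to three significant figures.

V_out ≈ 3.65 V

Stage 2 presents R3+R4 = 43460 Ω as a load on stage 1's tap.
Stage 1's lower leg becomes R2‖(R3+R4) = 5880 Ω, so V_mid = 9.61 × 5880/15410 = 3.667 V.
Stage 2 is itself unloaded: V_out = V_mid × R4/(R3+R4) = 3.667 × 43300/43460 = 3.65 V.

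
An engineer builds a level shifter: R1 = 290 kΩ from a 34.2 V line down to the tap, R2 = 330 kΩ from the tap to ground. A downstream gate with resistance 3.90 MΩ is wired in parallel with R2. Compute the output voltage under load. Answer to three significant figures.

The load sits in parallel with R2: R2‖R_L = (330 × 3900) / (330 + 3900) = 304.3 kΩ.
V_out = 34.2 × 304.3 / (290 + 304.3) = 34.2 × 304.3/594.3 = 17.5 V.

V_out ≈ 17.5 V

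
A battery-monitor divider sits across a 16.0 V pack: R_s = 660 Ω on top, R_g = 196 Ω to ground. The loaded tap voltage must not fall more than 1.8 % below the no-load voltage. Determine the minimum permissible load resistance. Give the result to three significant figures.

R_L(min) ≈ 8.24 kΩ

Output resistance R_th = R_s‖R_g = (660 × 196)/856.0 = 151.1 Ω.
The fractional drop is R_th/(R_th + R_L); requiring this ≤ 0.0180 gives R_L ≥ R_th(1/0.0180 − 1) = 151.1 × 54.56 = 8.24 kΩ.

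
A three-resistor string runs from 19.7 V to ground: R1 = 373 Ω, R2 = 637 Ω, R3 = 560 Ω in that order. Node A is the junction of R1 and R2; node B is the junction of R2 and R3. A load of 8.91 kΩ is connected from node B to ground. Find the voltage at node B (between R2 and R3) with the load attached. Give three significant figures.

V ≈ 6.75 V

At node B, R3 is in parallel with the load: R3‖R_L = 526.9 Ω.
Below node A the resistance is R2 + (R3‖R_L) = 1164 Ω, so V_A = 19.7 × 1164/1537 = 14.92 V.
Then V_B = V_A × (R3‖R_L)/(R2 + R3‖R_L) = 14.92 × 526.9/1164 = 6.75 V.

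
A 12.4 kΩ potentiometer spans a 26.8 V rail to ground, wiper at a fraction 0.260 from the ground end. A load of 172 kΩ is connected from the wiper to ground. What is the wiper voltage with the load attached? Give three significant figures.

V ≈ 6.87 V

The wiper splits the pot into (1−α)R = 9.176 kΩ above and αR = 3.224 kΩ below.
Lower section ‖ load = 3.165 kΩ.
V_wiper = 26.8 × 3.165/(9.176 + 3.165) = 6.87 V.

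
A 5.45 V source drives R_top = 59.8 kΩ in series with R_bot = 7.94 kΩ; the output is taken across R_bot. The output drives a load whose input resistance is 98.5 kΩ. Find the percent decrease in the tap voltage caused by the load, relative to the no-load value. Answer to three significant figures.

6.64 %

The divider's output (Thévenin) resistance is R_top‖R_bot = 7.009 kΩ.
Fractional drop under load = R_th/(R_th + R_L) = 7.009 / (7.009 + 98.5) = 0.06643.
So the output falls by 6.64 %.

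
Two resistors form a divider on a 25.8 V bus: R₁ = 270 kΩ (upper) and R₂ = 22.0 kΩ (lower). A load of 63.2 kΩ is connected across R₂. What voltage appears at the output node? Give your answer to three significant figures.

V_out ≈ 1.47 V

The load sits in parallel with R₂: R₂‖R_L = (22.0 × 63.2) / (22.0 + 63.2) = 16.32 kΩ.
V_out = 25.8 × 16.32 / (270 + 16.32) = 25.8 × 16.32/286.3 = 1.47 V.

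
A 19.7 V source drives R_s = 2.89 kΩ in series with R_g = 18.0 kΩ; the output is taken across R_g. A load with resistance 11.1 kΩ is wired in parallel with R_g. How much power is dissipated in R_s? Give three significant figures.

Total resistance from the source is R_s + (R_g‖R_L) = 9.756 kΩ, so I = 19.7/9.756 kΩ = 2.019 mA.
P = I²·R_s = (2.019 mA)² × 2.89 kΩ = 11.8 mW.

P ≈ 11.8 mW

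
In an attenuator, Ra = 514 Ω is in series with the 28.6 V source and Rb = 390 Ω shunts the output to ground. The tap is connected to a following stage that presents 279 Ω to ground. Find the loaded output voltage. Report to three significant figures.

The load sits in parallel with Rb: Rb‖R_L = (390 × 279) / (390 + 279) = 162.6 Ω.
V_out = 28.6 × 162.6 / (514 + 162.6) = 28.6 × 162.6/676.6 = 6.87 V.
(Unloaded it would have been 12.3 V.)

V_out ≈ 6.87 V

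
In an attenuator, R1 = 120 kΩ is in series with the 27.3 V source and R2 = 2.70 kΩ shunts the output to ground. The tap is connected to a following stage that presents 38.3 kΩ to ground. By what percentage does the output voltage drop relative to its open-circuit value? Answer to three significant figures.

6.45 %

The divider's output (Thévenin) resistance is R1‖R2 = 2.641 kΩ.
Fractional drop under load = R_th/(R_th + R_L) = 2.641 / (2.641 + 38.3) = 0.06450.
So the output falls by 6.45 %.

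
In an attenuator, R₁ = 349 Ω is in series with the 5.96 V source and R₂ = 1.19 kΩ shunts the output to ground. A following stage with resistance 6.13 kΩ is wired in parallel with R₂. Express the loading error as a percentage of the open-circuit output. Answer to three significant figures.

4.22 %

The divider's output (Thévenin) resistance is R₁‖R₂ = 269.9 Ω.
Fractional drop under load = R_th/(R_th + R_L) = 269.9 / (269.9 + 6130) = 0.04217.
So the output falls by 4.22 %.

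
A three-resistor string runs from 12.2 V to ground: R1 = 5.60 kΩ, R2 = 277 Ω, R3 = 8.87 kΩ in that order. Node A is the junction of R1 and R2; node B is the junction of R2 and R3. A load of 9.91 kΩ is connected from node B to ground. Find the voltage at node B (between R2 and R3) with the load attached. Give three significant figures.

V ≈ 5.41 V

At node B, R3 is in parallel with the load: R3‖R_L = 4681 Ω.
Below node A the resistance is R2 + (R3‖R_L) = 4958 Ω, so V_A = 12.2 × 4958/10560 = 5.729 V.
Then V_B = V_A × (R3‖R_L)/(R2 + R3‖R_L) = 5.729 × 4681/4958 = 5.41 V.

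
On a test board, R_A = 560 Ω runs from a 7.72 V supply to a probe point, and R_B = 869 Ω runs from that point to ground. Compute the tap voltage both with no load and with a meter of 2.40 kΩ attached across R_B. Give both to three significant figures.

Unloaded: 4.69 V; loaded: 4.11 V

Open-circuit: V = 7.72 × 869/(560 + 869) = 4.69 V.
With the load, R_B becomes R_B‖R_L = 638.0 Ω, so V = 7.72 × 638.0/1198 = 4.11 V.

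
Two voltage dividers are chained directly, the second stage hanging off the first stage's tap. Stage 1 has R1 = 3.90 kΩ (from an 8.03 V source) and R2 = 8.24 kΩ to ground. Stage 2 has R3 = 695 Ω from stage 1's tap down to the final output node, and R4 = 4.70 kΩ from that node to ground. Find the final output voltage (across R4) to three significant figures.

Stage 2 presents R3+R4 = 5395 Ω as a load on stage 1's tap.
Stage 1's lower leg becomes R2‖(R3+R4) = 3260 Ω, so V_mid = 8.03 × 3260/7160 = 3.656 V.
Stage 2 is itself unloaded: V_out = V_mid × R4/(R3+R4) = 3.656 × 4700/5395 = 3.19 V.

V_out ≈ 3.19 V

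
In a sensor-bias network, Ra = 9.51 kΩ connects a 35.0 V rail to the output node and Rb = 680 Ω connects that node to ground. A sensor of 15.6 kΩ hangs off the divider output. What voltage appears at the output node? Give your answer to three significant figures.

The load sits in parallel with Rb: Rb‖R_L = (680 × 15600) / (680 + 15600) = 651.6 Ω.
V_out = 35.0 × 651.6 / (9510 + 651.6) = 35.0 × 651.6/10160 = 2.24 V.
(Unloaded it would have been 2.34 V.)

V_out ≈ 2.24 V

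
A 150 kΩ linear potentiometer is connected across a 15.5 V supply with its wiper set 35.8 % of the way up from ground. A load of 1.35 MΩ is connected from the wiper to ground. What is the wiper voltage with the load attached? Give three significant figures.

The wiper splits the pot into (1−α)R = 96.30 kΩ above and αR = 53.70 kΩ below.
Lower section ‖ load = 51.65 kΩ.
V_wiper = 15.5 × 51.65/(96.30 + 51.65) = 5.41 V.

V ≈ 5.41 V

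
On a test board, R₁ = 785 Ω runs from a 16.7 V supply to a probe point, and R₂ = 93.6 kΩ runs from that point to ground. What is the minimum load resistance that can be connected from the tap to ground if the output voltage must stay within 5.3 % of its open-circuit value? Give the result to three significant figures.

Output resistance R_th = R₁‖R₂ = (785 × 93600)/94380 = 778.5 Ω.
The fractional drop is R_th/(R_th + R_L); requiring this ≤ 0.0530 gives R_L ≥ R_th(1/0.0530 − 1) = 778.5 × 17.87 = 13.9 kΩ.

R_L(min) ≈ 13.9 kΩ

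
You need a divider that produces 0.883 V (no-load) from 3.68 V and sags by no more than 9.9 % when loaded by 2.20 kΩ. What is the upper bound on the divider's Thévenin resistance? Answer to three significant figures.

R_th ≤ 242 Ω

Loading drop = R_th/(R_th + R_L) ≤ 0.0990, so R_th ≤ R_L · ε/(1−ε) = 2.20 kΩ × 0.0990/0.9010 = 242 Ω.
(Any R1, R2 with R2/(R1+R2) = 0.240 and R1‖R2 ≤ 242 Ω will meet the spec.)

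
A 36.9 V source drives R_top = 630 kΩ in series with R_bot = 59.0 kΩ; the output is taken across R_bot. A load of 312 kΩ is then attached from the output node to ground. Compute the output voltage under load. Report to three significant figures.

The load sits in parallel with R_bot: R_bot‖R_L = (59.0 × 312) / (59.0 + 312) = 49.62 kΩ.
V_out = 36.9 × 49.62 / (630 + 49.62) = 36.9 × 49.62/679.6 = 2.69 V.

V_out ≈ 2.69 V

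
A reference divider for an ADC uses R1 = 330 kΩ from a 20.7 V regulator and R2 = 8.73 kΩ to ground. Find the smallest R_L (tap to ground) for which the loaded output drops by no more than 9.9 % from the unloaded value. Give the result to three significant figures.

Output resistance R_th = R1‖R2 = (330 × 8.73)/338.7 = 8.505 kΩ.
The fractional drop is R_th/(R_th + R_L); requiring this ≤ 0.0990 gives R_L ≥ R_th(1/0.0990 − 1) = 8.505 × 9.101 = 77.4 kΩ.

R_L(min) ≈ 77.4 kΩ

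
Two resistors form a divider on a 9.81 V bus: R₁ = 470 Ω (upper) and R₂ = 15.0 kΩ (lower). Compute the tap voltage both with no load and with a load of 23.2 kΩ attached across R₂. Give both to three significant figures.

Unloaded: 9.51 V; loaded: 9.33 V

Open-circuit: V = 9.81 × 15000/(470 + 15000) = 9.51 V.
With the load, R₂ becomes R₂‖R_L = 9110 Ω, so V = 9.81 × 9110/9580 = 9.33 V.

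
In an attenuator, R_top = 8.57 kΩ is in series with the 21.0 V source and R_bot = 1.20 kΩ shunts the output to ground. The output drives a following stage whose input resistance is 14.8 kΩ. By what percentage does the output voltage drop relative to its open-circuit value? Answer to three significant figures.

The divider's output (Thévenin) resistance is R_top‖R_bot = 1.053 kΩ.
Fractional drop under load = R_th/(R_th + R_L) = 1.053 / (1.053 + 14.8) = 0.06640.
So the output falls by 6.64 %.

6.64 %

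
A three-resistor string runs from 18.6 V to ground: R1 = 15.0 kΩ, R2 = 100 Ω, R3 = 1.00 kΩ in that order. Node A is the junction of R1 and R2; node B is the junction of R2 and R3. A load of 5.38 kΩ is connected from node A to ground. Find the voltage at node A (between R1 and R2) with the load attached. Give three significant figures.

V ≈ 1.07 V

Below node A the series string R2+R3 = 1100 Ω sits in parallel with the 5380 Ω load: 913.3 Ω.
V_A = 18.6 × 913.3/(15000 + 913.3) = 1.07 V.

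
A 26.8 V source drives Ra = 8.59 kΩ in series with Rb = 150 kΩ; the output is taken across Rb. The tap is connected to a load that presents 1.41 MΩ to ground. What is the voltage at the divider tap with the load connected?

The load sits in parallel with Rb: Rb‖R_L = (150 × 1410) / (150 + 1410) = 135.6 kΩ.
V_out = 26.8 × 135.6 / (8.59 + 135.6) = 26.8 × 135.6/144.2 = 25.2 V.

V_out ≈ 25.2 V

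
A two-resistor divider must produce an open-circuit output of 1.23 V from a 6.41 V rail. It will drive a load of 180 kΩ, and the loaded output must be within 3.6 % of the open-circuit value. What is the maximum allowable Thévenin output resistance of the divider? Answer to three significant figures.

R_th ≤ 6.72 kΩ

Loading drop = R_th/(R_th + R_L) ≤ 0.0360, so R_th ≤ R_L · ε/(1−ε) = 180 kΩ × 0.0360/0.9640 = 6.72 kΩ.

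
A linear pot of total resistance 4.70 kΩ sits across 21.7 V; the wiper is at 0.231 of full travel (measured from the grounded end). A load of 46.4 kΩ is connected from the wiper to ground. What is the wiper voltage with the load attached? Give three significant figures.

V ≈ 4.92 V

The wiper splits the pot into (1−α)R = 3.614 kΩ above and αR = 1.086 kΩ below.
Lower section ‖ load = 1.061 kΩ.
V_wiper = 21.7 × 1.061/(3.614 + 1.061) = 4.92 V.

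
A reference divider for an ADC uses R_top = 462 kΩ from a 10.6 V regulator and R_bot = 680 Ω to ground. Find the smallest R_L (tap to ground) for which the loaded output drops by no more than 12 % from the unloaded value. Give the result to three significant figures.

Output resistance R_th = R_top‖R_bot = (462000 × 680)/462700 = 679.0 Ω.
The fractional drop is R_th/(R_th + R_L); requiring this ≤ 0.120 gives R_L ≥ R_th(1/0.120 − 1) = 679.0 × 7.333 = 4.98 kΩ.

R_L(min) ≈ 4.98 kΩ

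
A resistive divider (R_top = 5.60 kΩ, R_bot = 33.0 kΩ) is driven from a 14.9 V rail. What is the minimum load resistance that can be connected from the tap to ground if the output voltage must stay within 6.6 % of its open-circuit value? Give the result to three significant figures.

Output resistance R_th = R_top‖R_bot = (5.60 × 33.0)/38.60 = 4.788 kΩ.
The fractional drop is R_th/(R_th + R_L); requiring this ≤ 0.0660 gives R_L ≥ R_th(1/0.0660 − 1) = 4.788 × 14.15 = 67.8 kΩ.

R_L(min) ≈ 67.8 kΩ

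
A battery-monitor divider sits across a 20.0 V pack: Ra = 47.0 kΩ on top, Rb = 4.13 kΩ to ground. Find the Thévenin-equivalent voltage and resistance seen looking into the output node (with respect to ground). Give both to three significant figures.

V_th = 1.62 V, R_th = 3.80 kΩ

V_th is the open-circuit tap voltage: 20.0 × 4.13/(47.0 + 4.13) = 1.62 V.
With the supply zeroed, Ra and Rb appear in parallel from the tap: R_th = Ra‖Rb = (47.0 × 4.13)/51.13 = 3.80 kΩ.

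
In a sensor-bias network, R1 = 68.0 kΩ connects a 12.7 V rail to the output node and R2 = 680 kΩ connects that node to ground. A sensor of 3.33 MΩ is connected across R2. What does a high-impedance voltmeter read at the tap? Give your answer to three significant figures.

V_out ≈ 11.3 V

The load sits in parallel with R2: R2‖R_L = (680 × 3330) / (680 + 3330) = 564.7 kΩ.
V_out = 12.7 × 564.7 / (68.0 + 564.7) = 12.7 × 564.7/632.7 = 11.3 V.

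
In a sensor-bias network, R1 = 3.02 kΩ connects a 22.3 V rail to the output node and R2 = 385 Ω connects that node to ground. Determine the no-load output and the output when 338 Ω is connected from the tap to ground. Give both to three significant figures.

Open-circuit: V = 22.3 × 385/(3020 + 385) = 2.52 V.
With the load, R2 becomes R2‖R_L = 180.0 Ω, so V = 22.3 × 180.0/3200 = 1.25 V.

Unloaded: 2.52 V; loaded: 1.25 V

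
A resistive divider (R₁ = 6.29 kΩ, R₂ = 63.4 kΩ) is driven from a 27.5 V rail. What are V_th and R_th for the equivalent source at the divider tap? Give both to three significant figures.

V_th = 25.0 V, R_th = 5.72 kΩ

V_th is the open-circuit tap voltage: 27.5 × 63.4/(6.29 + 63.4) = 25.0 V.
With the supply zeroed, R₁ and R₂ appear in parallel from the tap: R_th = R₁‖R₂ = (6.29 × 63.4)/69.69 = 5.72 kΩ.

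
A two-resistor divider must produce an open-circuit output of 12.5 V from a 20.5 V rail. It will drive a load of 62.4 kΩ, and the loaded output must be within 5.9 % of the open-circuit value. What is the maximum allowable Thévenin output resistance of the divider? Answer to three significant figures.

R_th ≤ 3.91 kΩ

Loading drop = R_th/(R_th + R_L) ≤ 0.0590, so R_th ≤ R_L · ε/(1−ε) = 62.4 kΩ × 0.0590/0.9410 = 3.91 kΩ.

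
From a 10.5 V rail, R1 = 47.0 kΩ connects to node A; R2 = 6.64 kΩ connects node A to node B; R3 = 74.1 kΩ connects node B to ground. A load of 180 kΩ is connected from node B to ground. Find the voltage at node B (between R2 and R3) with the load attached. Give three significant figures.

At node B, R3 is in parallel with the load: R3‖R_L = 52.49 kΩ.
Below node A the resistance is R2 + (R3‖R_L) = 59.13 kΩ, so V_A = 10.5 × 59.13/106.1 = 5.850 V.
Then V_B = V_A × (R3‖R_L)/(R2 + R3‖R_L) = 5.850 × 52.49/59.13 = 5.19 V.

V ≈ 5.19 V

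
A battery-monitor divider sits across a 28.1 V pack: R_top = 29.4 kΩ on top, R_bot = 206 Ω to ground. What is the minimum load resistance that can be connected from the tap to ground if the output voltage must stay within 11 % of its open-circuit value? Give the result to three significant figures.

Output resistance R_th = R_top‖R_bot = (29400 × 206)/29610 = 204.6 Ω.
The fractional drop is R_th/(R_th + R_L); requiring this ≤ 0.110 gives R_L ≥ R_th(1/0.110 − 1) = 204.6 × 8.091 = 1.66 kΩ.

R_L(min) ≈ 1.66 kΩ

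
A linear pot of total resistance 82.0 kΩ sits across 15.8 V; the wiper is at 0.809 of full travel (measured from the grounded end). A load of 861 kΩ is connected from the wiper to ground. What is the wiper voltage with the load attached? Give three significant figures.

The wiper splits the pot into (1−α)R = 15.66 kΩ above and αR = 66.34 kΩ below.
Lower section ‖ load = 61.59 kΩ.
V_wiper = 15.8 × 61.59/(15.66 + 61.59) = 12.6 V.

V ≈ 12.6 V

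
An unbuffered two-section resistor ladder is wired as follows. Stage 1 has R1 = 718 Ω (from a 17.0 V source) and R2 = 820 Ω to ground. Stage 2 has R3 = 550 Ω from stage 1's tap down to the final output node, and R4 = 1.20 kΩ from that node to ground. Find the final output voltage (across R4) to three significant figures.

V_out ≈ 5.10 V

Stage 2 presents R3+R4 = 1750 Ω as a load on stage 1's tap.
Stage 1's lower leg becomes R2‖(R3+R4) = 558.4 Ω, so V_mid = 17.0 × 558.4/1276 = 7.437 V.
Stage 2 is itself unloaded: V_out = V_mid × R4/(R3+R4) = 7.437 × 1200/1750 = 5.10 V.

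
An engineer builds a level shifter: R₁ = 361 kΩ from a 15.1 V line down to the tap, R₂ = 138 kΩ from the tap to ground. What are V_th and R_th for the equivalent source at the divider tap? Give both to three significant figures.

V_th = 4.18 V, R_th = 99.8 kΩ

V_th is the open-circuit tap voltage: 15.1 × 138/(361 + 138) = 4.18 V.
With the supply zeroed, R₁ and R₂ appear in parallel from the tap: R_th = R₁‖R₂ = (361 × 138)/499.0 = 99.8 kΩ.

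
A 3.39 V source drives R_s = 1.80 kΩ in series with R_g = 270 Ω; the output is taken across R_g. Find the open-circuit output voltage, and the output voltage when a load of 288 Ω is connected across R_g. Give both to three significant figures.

Unloaded: 0.442 V; loaded: 0.244 V

Open-circuit: V = 3.39 × 270/(1800 + 270) = 0.442 V.
With the load, R_g becomes R_g‖R_L = 139.4 Ω, so V = 3.39 × 139.4/1939 = 0.244 V.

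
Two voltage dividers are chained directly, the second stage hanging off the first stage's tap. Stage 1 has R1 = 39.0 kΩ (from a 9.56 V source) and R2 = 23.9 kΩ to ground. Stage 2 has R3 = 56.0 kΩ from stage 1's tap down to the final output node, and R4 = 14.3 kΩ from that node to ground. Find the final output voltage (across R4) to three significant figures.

Stage 2 presents R3+R4 = 70.30 kΩ as a load on stage 1's tap.
Stage 1's lower leg becomes R2‖(R3+R4) = 17.84 kΩ, so V_mid = 9.56 × 17.84/56.84 = 3.000 V.
Stage 2 is itself unloaded: V_out = V_mid × R4/(R3+R4) = 3.000 × 14.3/70.30 = 0.610 V.

V_out ≈ 0.610 V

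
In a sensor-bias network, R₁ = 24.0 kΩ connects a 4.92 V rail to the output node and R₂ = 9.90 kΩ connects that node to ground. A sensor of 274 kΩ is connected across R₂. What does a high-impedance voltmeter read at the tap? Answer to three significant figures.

The load sits in parallel with R₂: R₂‖R_L = (9.90 × 274) / (9.90 + 274) = 9.555 kΩ.
V_out = 4.92 × 9.555 / (24.0 + 9.555) = 4.92 × 9.555/33.55 = 1.40 V.

V_out ≈ 1.40 V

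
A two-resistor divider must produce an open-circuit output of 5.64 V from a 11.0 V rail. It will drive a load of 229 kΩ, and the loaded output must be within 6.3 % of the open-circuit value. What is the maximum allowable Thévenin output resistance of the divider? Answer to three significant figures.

R_th ≤ 15.4 kΩ

Loading drop = R_th/(R_th + R_L) ≤ 0.0630, so R_th ≤ R_L · ε/(1−ε) = 229 kΩ × 0.0630/0.9370 = 15.4 kΩ.
(Any R1, R2 with R2/(R1+R2) = 0.513 and R1‖R2 ≤ 15.4 kΩ will meet the spec.)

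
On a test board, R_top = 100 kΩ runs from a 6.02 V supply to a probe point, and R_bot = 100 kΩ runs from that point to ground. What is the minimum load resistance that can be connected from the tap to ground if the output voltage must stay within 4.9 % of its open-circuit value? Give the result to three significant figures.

Output resistance R_th = R_top‖R_bot = (100 × 100)/200.0 = 50.00 kΩ.
The fractional drop is R_th/(R_th + R_L); requiring this ≤ 0.0490 gives R_L ≥ R_th(1/0.0490 − 1) = 50.00 × 19.41 = 970 kΩ.

R_L(min) ≈ 970 kΩ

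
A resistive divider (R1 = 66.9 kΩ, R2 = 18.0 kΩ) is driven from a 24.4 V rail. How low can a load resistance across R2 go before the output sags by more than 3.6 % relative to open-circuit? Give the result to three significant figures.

R_L(min) ≈ 380 kΩ

Output resistance R_th = R1‖R2 = (66.9 × 18.0)/84.90 = 14.18 kΩ.
The fractional drop is R_th/(R_th + R_L); requiring this ≤ 0.0360 gives R_L ≥ R_th(1/0.0360 − 1) = 14.18 × 26.78 = 380 kΩ.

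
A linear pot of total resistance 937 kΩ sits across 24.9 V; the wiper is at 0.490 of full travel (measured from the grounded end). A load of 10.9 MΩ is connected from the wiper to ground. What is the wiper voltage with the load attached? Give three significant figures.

The wiper splits the pot into (1−α)R = 477.9 kΩ above and αR = 459.1 kΩ below.
Lower section ‖ load = 440.6 kΩ.
V_wiper = 24.9 × 440.6/(477.9 + 440.6) = 11.9 V.

V ≈ 11.9 V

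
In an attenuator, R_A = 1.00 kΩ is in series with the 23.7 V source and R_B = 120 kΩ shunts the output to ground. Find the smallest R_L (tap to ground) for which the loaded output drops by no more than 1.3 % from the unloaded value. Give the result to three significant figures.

Output resistance R_th = R_A‖R_B = (1000 × 120000)/121000 = 991.7 Ω.
The fractional drop is R_th/(R_th + R_L); requiring this ≤ 0.0130 gives R_L ≥ R_th(1/0.0130 − 1) = 991.7 × 75.92 = 75.3 kΩ.

R_L(min) ≈ 75.3 kΩ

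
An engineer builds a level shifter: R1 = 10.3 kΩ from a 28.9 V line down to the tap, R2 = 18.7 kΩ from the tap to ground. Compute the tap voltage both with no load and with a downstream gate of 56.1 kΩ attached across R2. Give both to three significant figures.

Open-circuit: V = 28.9 × 18.7/(10.3 + 18.7) = 18.6 V.
With the load, R2 becomes R2‖R_L = 14.03 kΩ, so V = 28.9 × 14.03/24.32 = 16.7 V.

Unloaded: 18.6 V; loaded: 16.7 V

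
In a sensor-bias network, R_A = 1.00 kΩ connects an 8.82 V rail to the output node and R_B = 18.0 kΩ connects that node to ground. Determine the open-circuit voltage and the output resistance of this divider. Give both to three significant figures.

V_th is the open-circuit tap voltage: 8.82 × 18.0/(1.00 + 18.0) = 8.36 V.
With the supply zeroed, R_A and R_B appear in parallel from the tap: R_th = R_A‖R_B = (1.00 × 18.0)/19.00 = 947 Ω.

V_th = 8.36 V, R_th = 947 Ω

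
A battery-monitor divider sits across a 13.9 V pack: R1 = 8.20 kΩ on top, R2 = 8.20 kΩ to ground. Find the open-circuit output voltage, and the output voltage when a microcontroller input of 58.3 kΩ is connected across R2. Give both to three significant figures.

Unloaded: 6.95 V; loaded: 6.49 V

Open-circuit: V = 13.9 × 8.20/(8.20 + 8.20) = 6.95 V.
With the load, R2 becomes R2‖R_L = 7.189 kΩ, so V = 13.9 × 7.189/15.39 = 6.49 V.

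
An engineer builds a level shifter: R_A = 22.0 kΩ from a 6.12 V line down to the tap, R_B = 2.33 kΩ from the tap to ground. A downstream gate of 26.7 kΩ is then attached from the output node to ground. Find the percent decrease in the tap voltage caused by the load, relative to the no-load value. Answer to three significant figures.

7.31 %

The divider's output (Thévenin) resistance is R_A‖R_B = 2.107 kΩ.
Fractional drop under load = R_th/(R_th + R_L) = 2.107 / (2.107 + 26.7) = 0.07314.
So the output falls by 7.31 %.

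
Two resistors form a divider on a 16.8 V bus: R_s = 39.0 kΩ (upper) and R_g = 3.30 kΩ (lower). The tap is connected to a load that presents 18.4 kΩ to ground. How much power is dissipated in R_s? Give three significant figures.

Total resistance from the source is R_s + (R_g‖R_L) = 41.80 kΩ, so I = 16.8/41.80 kΩ = 0.4019 mA.
P = I²·R_s = (0.4019 mA)² × 39.0 kΩ = 6.30 mW.

P ≈ 6.30 mW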